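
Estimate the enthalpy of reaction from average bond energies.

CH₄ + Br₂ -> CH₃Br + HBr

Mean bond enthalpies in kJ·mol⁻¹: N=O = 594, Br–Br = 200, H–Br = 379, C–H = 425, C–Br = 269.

ΔH ≈ −23 kJ

Bonds broken (reactants):
  Br–Br: 1 × 200 = 200
  C–H: 4 × 425 = 1700
  Σ(broken) = 1900 kJ
Bonds formed (products):
  C–Br: 1 × 269 = 269
  C–H: 3 × 425 = 1275
  H–Br: 1 × 379 = 379
  Σ(formed) = 1923 kJ
ΔH = Σ(broken) − Σ(formed) = 1900 − 1923 = −23 kJ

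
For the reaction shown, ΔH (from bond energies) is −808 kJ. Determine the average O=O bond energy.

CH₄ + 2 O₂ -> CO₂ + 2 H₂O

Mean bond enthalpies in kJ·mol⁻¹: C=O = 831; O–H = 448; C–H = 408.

D(O=O) ≈ 507 kJ/mol

Let D be the O=O bond energy.
Σ(broken) = 4×408 + 2×D = 1632 + 2D
Σ(formed) = 2×831 + 4×448 = 3454
ΔH = Σ(broken) − Σ(formed) = (1632 + 2D) − (3454) = −1822 + 2D
Setting this equal to −808 kJ gives 2D = 1014, so D = 507 kJ/mol.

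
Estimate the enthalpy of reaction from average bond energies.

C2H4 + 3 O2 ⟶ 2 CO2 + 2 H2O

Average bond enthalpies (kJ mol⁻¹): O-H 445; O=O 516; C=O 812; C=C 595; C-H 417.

ΔH ≈ −1217 kJ

Bonds broken (reactants):
  C-H: 4 × 417 = 1668
  C=C: 1 × 595 = 595
  O=O: 3 × 516 = 1548
  Σ(broken) = 3811 kJ
Bonds formed (products):
  C=O: 4 × 812 = 3248
  O-H: 4 × 445 = 1780
  Σ(formed) = 5028 kJ
ΔH = Σ(broken) − Σ(formed) = 3811 − 5028 = −1217 kJ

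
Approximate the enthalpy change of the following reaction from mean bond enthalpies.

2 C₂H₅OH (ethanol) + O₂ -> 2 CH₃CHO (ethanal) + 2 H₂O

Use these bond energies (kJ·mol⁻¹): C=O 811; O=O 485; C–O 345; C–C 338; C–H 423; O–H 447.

Bonds broken (reactants):
  C–C: 2 × 338 = 676
  C–H: 10 × 423 = 4230
  C–O: 2 × 345 = 690
  O–H: 2 × 447 = 894
  O=O: 1 × 485 = 485
  Σ(broken) = 6975 kJ
Bonds formed (products):
  C–C: 2 × 338 = 676
  C–H: 8 × 423 = 3384
  C=O: 2 × 811 = 1622
  O–H: 4 × 447 = 1788
  Σ(formed) = 7470 kJ
ΔH = Σ(broken) − Σ(formed) = 6975 − 7470 = −495 kJ

ΔH ≈ −495 kJ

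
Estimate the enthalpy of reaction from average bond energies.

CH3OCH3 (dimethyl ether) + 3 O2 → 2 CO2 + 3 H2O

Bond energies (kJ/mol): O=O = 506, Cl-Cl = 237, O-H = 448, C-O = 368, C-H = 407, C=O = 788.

Bonds broken (reactants):
  C-H: 6 × 407 = 2442
  C-O: 2 × 368 = 736
  O=O: 3 × 506 = 1518
  Σ(broken) = 4696 kJ
Bonds formed (products):
  C=O: 4 × 788 = 3152
  O-H: 6 × 448 = 2688
  Σ(formed) = 5840 kJ
ΔH = Σ(broken) − Σ(formed) = 4696 − 5840 = −1144 kJ

ΔH ≈ −1144 kJ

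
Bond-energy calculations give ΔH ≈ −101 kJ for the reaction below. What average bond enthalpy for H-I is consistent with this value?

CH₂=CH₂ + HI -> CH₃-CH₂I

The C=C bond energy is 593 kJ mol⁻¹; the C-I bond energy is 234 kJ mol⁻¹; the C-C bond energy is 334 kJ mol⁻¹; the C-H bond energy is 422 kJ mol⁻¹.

D(H-I) ≈ 296 kJ/mol

Let D be the H-I bond energy.
Σ(broken) = 4×422 + 1×593 + 1×D = 2281 + D
Σ(formed) = 1×334 + 5×422 + 1×234 = 2678
ΔH = Σ(broken) − Σ(formed) = (2281 + D) − (2678) = −397 + D
Setting this equal to −101 kJ gives D = 296 kJ/mol.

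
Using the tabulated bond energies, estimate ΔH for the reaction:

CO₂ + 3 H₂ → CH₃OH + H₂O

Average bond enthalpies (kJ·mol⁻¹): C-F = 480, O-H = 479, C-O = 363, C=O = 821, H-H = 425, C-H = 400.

ΔH ≈ −83 kJ

Bonds broken (reactants):
  C=O: 2 × 821 = 1642
  H-H: 3 × 425 = 1275
  Σ(broken) = 2917 kJ
Bonds formed (products):
  C-H: 3 × 400 = 1200
  C-O: 1 × 363 = 363
  O-H: 3 × 479 = 1437
  Σ(formed) = 3000 kJ
ΔH = Σ(broken) − Σ(formed) = 2917 − 3000 = −83 kJ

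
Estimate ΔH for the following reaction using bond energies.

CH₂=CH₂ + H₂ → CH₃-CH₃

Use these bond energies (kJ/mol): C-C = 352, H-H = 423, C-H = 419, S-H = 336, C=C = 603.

Bonds broken (reactants):
  C-H: 4 × 419 = 1676
  C=C: 1 × 603 = 603
  H-H: 1 × 423 = 423
  Σ(broken) = 2702 kJ
Bonds formed (products):
  C-C: 1 × 352 = 352
  C-H: 6 × 419 = 2514
  Σ(formed) = 2866 kJ
ΔH = Σ(broken) − Σ(formed) = 2702 − 2866 = −164 kJ

ΔH ≈ −164 kJ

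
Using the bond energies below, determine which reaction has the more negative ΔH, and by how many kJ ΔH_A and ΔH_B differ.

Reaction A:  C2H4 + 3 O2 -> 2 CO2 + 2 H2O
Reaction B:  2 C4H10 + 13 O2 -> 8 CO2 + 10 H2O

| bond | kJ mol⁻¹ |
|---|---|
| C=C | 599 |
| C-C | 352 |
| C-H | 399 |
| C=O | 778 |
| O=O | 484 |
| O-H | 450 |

Reaction B, by 3799 kJ

Reaction A:
  Bonds broken (reactants):
    C-H: 4 × 399 = 1596
    C=C: 1 × 599 = 599
    O=O: 3 × 484 = 1452
    Σ(broken) = 3647 kJ
  Bonds formed (products):
    C=O: 4 × 778 = 3112
    O-H: 4 × 450 = 1800
    Σ(formed) = 4912 kJ
  ΔH_A = 3647 − 4912 = −1265 kJ
Reaction B:
  Bonds broken (reactants):
    C-C: 6 × 352 = 2112
    C-H: 20 × 399 = 7980
    O=O: 13 × 484 = 6292
    Σ(broken) = 16384 kJ
  Bonds formed (products):
    C=O: 16 × 778 = 12448
    O-H: 20 × 450 = 9000
    Σ(formed) = 21448 kJ
  ΔH_B = 16384 − 21448 = −5064 kJ
ΔH_A − ΔH_B = +3799 kJ, so reaction B has the more negative ΔH; |ΔH_A − ΔH_B| = 3799 kJ.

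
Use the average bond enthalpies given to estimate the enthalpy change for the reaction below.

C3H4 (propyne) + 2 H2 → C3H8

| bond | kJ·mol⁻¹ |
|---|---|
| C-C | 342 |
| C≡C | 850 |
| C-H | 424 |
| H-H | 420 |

Bonds broken (reactants):
  C≡C: 1 × 850 = 850
  C-C: 1 × 342 = 342
  C-H: 4 × 424 = 1696
  H-H: 2 × 420 = 840
  Σ(broken) = 3728 kJ
Bonds formed (products):
  C-C: 2 × 342 = 684
  C-H: 8 × 424 = 3392
  Σ(formed) = 4076 kJ
ΔH = Σ(broken) − Σ(formed) = 3728 − 4076 = −348 kJ

ΔH ≈ −348 kJ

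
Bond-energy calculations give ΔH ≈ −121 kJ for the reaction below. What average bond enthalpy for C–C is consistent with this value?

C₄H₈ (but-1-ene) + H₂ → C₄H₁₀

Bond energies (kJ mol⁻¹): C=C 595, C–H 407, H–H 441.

D(C–C) ≈ 343 kJ/mol

Let D be the C–C bond energy.
Σ(broken) = 2×D + 8×407 + 1×595 + 1×441 = 4292 + 2D
Σ(formed) = 3×D + 10×407 = 4070 + 3D
ΔH = Σ(broken) − Σ(formed) = (4292 + 2D) − (4070 + 3D) = +222 − D
Setting this equal to −121 kJ gives D = 343 kJ/mol.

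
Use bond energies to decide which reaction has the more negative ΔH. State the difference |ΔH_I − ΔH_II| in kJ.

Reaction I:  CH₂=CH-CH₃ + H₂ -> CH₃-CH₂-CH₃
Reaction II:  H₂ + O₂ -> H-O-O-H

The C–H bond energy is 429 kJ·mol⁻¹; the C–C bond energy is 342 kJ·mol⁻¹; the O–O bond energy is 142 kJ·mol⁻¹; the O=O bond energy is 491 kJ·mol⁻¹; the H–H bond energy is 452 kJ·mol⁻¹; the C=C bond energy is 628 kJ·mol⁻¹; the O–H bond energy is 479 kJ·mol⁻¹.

Reaction I:
  Bonds broken (reactants):
    C–C: 1 × 342 = 342
    C–H: 6 × 429 = 2574
    C=C: 1 × 628 = 628
    H–H: 1 × 452 = 452
    Σ(broken) = 3996 kJ
  Bonds formed (products):
    C–C: 2 × 342 = 684
    C–H: 8 × 429 = 3432
    Σ(formed) = 4116 kJ
  ΔH_I = 3996 − 4116 = −120 kJ
Reaction II:
  Bonds broken (reactants):
    H–H: 1 × 452 = 452
    O=O: 1 × 491 = 491
    Σ(broken) = 943 kJ
  Bonds formed (products):
    O–H: 2 × 479 = 958
    O–O: 1 × 142 = 142
    Σ(formed) = 1100 kJ
  ΔH_II = 943 − 1100 = −157 kJ
ΔH_I − ΔH_II = +37 kJ, so reaction II has the more negative ΔH; |ΔH_I − ΔH_II| = 37 kJ.

Reaction II, by 37 kJ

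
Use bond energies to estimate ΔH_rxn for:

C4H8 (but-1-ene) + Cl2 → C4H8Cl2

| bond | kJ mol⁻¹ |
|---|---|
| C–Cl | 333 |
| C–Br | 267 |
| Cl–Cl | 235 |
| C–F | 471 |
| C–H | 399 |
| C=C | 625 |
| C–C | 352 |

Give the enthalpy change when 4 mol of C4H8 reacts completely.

ΔH = −632 kJ

Bonds broken (reactants):
  C–C: 2 × 352 = 704
  C–H: 8 × 399 = 3192
  C=C: 1 × 625 = 625
  Cl–Cl: 1 × 235 = 235
  Σ(broken) = 4756 kJ
Bonds formed (products):
  C–C: 3 × 352 = 1056
  C–Cl: 2 × 333 = 666
  C–H: 8 × 399 = 3192
  Σ(formed) = 4914 kJ
ΔH = Σ(broken) − Σ(formed) = 4756 − 4914 = −158 kJ
For 4× the reaction as written: 4 × (−158) = −632 kJ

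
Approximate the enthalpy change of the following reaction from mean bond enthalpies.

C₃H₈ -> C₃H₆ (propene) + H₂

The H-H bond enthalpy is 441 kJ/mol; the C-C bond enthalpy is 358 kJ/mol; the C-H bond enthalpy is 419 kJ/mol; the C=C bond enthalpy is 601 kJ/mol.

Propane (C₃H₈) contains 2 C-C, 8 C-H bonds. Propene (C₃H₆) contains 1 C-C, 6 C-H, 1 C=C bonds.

Bonds broken (reactants):
  C-C: 2 × 358 = 716
  C-H: 8 × 419 = 3352
  Σ(broken) = 4068 kJ
Bonds formed (products):
  C-C: 1 × 358 = 358
  C-H: 6 × 419 = 2514
  C=C: 1 × 601 = 601
  H-H: 1 × 441 = 441
  Σ(formed) = 3914 kJ
ΔH = Σ(broken) − Σ(formed) = 4068 − 3914 = +154 kJ

ΔH ≈ +154 kJ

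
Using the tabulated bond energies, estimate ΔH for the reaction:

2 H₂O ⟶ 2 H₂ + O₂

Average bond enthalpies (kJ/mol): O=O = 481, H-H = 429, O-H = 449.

Bonds broken (reactants):
  O-H: 4 × 449 = 1796
  Σ(broken) = 1796 kJ
Bonds formed (products):
  H-H: 2 × 429 = 858
  O=O: 1 × 481 = 481
  Σ(formed) = 1339 kJ
ΔH = Σ(broken) − Σ(formed) = 1796 − 1339 = +457 kJ

ΔH ≈ +457 kJ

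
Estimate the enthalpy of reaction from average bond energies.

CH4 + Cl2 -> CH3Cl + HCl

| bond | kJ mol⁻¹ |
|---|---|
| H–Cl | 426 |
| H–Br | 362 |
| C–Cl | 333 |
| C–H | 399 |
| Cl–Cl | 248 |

Bonds broken (reactants):
  C–H: 4 × 399 = 1596
  Cl–Cl: 1 × 248 = 248
  Σ(broken) = 1844 kJ
Bonds formed (products):
  C–Cl: 1 × 333 = 333
  C–H: 3 × 399 = 1197
  H–Cl: 1 × 426 = 426
  Σ(formed) = 1956 kJ
ΔH = Σ(broken) − Σ(formed) = 1844 − 1956 = −112 kJ

ΔH ≈ −112 kJ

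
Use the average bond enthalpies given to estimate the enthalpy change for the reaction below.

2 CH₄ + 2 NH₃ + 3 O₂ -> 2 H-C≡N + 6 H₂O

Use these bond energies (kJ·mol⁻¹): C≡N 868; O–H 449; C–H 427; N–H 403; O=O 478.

Bonds broken (reactants):
  C–H: 8 × 427 = 3416
  N–H: 6 × 403 = 2418
  O=O: 3 × 478 = 1434
  Σ(broken) = 7268 kJ
Bonds formed (products):
  C≡N: 2 × 868 = 1736
  C–H: 2 × 427 = 854
  O–H: 12 × 449 = 5388
  Σ(formed) = 7978 kJ
ΔH = Σ(broken) − Σ(formed) = 7268 − 7978 = −710 kJ

ΔH ≈ −710 kJ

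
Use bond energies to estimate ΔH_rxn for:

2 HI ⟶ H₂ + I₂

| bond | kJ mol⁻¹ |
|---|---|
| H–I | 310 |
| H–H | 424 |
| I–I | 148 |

ΔH ≈ +48 kJ

Bonds broken (reactants):
  H–I: 2 × 310 = 620
  Σ(broken) = 620 kJ
Bonds formed (products):
  H–H: 1 × 424 = 424
  I–I: 1 × 148 = 148
  Σ(formed) = 572 kJ
ΔH = Σ(broken) − Σ(formed) = 620 − 572 = +48 kJ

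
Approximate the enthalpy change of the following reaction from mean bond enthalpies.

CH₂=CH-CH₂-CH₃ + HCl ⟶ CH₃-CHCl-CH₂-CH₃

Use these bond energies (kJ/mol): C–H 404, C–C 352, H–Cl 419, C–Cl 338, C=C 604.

ΔH ≈ −71 kJ

Bonds broken (reactants):
  C–C: 2 × 352 = 704
  C–H: 8 × 404 = 3232
  C=C: 1 × 604 = 604
  H–Cl: 1 × 419 = 419
  Σ(broken) = 4959 kJ
Bonds formed (products):
  C–C: 3 × 352 = 1056
  C–Cl: 1 × 338 = 338
  C–H: 9 × 404 = 3636
  Σ(formed) = 5030 kJ
ΔH = Σ(broken) − Σ(formed) = 4959 − 5030 = −71 kJ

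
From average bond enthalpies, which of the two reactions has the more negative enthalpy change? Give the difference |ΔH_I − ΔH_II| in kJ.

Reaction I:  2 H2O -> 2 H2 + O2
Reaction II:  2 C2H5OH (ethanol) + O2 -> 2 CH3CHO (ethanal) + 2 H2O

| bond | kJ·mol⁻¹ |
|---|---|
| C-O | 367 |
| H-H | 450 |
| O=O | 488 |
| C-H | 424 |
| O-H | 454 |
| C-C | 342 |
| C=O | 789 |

Reaction I:
  Bonds broken (reactants):
    O-H: 4 × 454 = 1816
    Σ(broken) = 1816 kJ
  Bonds formed (products):
    H-H: 2 × 450 = 900
    O=O: 1 × 488 = 488
    Σ(formed) = 1388 kJ
  ΔH_I = 1816 − 1388 = +428 kJ
Reaction II:
  Bonds broken (reactants):
    C-C: 2 × 342 = 684
    C-H: 10 × 424 = 4240
    C-O: 2 × 367 = 734
    O-H: 2 × 454 = 908
    O=O: 1 × 488 = 488
    Σ(broken) = 7054 kJ
  Bonds formed (products):
    C-C: 2 × 342 = 684
    C-H: 8 × 424 = 3392
    C=O: 2 × 789 = 1578
    O-H: 4 × 454 = 1816
    Σ(formed) = 7470 kJ
  ΔH_II = 7054 − 7470 = −416 kJ
ΔH_I − ΔH_II = +844 kJ, so reaction II has the more negative ΔH; |ΔH_I − ΔH_II| = 844 kJ.

Reaction II, by 844 kJ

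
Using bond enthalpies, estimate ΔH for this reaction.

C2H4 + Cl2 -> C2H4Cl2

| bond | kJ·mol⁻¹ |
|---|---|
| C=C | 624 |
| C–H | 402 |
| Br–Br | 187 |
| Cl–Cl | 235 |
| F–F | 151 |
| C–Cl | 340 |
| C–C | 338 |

ΔH ≈ −159 kJ

Bonds broken (reactants):
  C–H: 4 × 402 = 1608
  C=C: 1 × 624 = 624
  Cl–Cl: 1 × 235 = 235
  Σ(broken) = 2467 kJ
Bonds formed (products):
  C–C: 1 × 338 = 338
  C–Cl: 2 × 340 = 680
  C–H: 4 × 402 = 1608
  Σ(formed) = 2626 kJ
ΔH = Σ(broken) − Σ(formed) = 2467 − 2626 = −159 kJ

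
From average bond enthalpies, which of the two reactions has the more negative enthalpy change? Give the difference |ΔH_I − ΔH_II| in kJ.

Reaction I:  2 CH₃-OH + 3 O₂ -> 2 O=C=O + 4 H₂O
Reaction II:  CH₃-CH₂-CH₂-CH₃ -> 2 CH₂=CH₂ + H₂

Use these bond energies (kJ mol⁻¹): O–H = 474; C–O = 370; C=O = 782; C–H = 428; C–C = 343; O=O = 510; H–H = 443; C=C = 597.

Reaction I:
  Bonds broken (reactants):
    C–H: 6 × 428 = 2568
    C–O: 2 × 370 = 740
    O–H: 2 × 474 = 948
    O=O: 3 × 510 = 1530
    Σ(broken) = 5786 kJ
  Bonds formed (products):
    C=O: 4 × 782 = 3128
    O–H: 8 × 474 = 3792
    Σ(formed) = 6920 kJ
  ΔH_I = 5786 − 6920 = −1134 kJ
Reaction II:
  Bonds broken (reactants):
    C–C: 3 × 343 = 1029
    C–H: 10 × 428 = 4280
    Σ(broken) = 5309 kJ
  Bonds formed (products):
    C–H: 8 × 428 = 3424
    C=C: 2 × 597 = 1194
    H–H: 1 × 443 = 443
    Σ(formed) = 5061 kJ
  ΔH_II = 5309 − 5061 = +248 kJ
ΔH_I − ΔH_II = −1382 kJ, so reaction I has the more negative ΔH; |ΔH_I − ΔH_II| = 1382 kJ.

Reaction I, by 1382 kJ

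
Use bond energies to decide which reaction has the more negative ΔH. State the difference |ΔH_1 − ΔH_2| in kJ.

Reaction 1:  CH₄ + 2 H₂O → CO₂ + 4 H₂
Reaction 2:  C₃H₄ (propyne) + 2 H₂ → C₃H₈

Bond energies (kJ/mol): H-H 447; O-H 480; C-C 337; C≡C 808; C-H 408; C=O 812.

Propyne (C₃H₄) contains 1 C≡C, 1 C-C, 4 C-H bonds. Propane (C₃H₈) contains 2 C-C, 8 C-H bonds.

Reaction 1:
  Bonds broken (reactants):
    C-H: 4 × 408 = 1632
    O-H: 4 × 480 = 1920
    Σ(broken) = 3552 kJ
  Bonds formed (products):
    C=O: 2 × 812 = 1624
    H-H: 4 × 447 = 1788
    Σ(formed) = 3412 kJ
  ΔH_1 = 3552 − 3412 = +140 kJ
Reaction 2:
  Bonds broken (reactants):
    C≡C: 1 × 808 = 808
    C-C: 1 × 337 = 337
    C-H: 4 × 408 = 1632
    H-H: 2 × 447 = 894
    Σ(broken) = 3671 kJ
  Bonds formed (products):
    C-C: 2 × 337 = 674
    C-H: 8 × 408 = 3264
    Σ(formed) = 3938 kJ
  ΔH_2 = 3671 − 3938 = −267 kJ
ΔH_1 − ΔH_2 = +407 kJ, so reaction 2 has the more negative ΔH; |ΔH_1 − ΔH_2| = 407 kJ.

Reaction 2, by 407 kJ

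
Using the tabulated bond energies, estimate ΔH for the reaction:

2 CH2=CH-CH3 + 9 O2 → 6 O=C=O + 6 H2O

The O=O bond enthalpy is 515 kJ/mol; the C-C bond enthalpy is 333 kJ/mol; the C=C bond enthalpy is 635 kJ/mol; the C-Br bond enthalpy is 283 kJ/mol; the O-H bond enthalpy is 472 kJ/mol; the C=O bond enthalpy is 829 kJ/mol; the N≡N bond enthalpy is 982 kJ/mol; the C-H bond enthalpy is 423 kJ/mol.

Bonds broken (reactants):
  C-C: 2 × 333 = 666
  C-H: 12 × 423 = 5076
  C=C: 2 × 635 = 1270
  O=O: 9 × 515 = 4635
  Σ(broken) = 11647 kJ
Bonds formed (products):
  C=O: 12 × 829 = 9948
  O-H: 12 × 472 = 5664
  Σ(formed) = 15612 kJ
ΔH = Σ(broken) − Σ(formed) = 11647 − 15612 = −3965 kJ

ΔH ≈ −3965 kJ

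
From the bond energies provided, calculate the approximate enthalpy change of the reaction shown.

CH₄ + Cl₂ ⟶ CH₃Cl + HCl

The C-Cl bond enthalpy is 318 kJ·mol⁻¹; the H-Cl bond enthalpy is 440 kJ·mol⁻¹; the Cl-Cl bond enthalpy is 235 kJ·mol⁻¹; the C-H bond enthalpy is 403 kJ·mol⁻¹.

Bonds broken (reactants):
  C-H: 4 × 403 = 1612
  Cl-Cl: 1 × 235 = 235
  Σ(broken) = 1847 kJ
Bonds formed (products):
  C-Cl: 1 × 318 = 318
  C-H: 3 × 403 = 1209
  H-Cl: 1 × 440 = 440
  Σ(formed) = 1967 kJ
ΔH = Σ(broken) − Σ(formed) = 1847 − 1967 = −120 kJ

ΔH ≈ −120 kJ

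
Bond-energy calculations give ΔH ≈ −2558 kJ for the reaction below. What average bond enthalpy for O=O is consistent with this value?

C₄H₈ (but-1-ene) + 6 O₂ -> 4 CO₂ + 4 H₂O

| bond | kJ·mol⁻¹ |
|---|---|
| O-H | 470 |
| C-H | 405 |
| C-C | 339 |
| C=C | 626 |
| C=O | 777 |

D(O=O) ≈ 479 kJ/mol

Let D be the O=O bond energy.
Σ(broken) = 2×339 + 8×405 + 1×626 + 6×D = 4544 + 6D
Σ(formed) = 8×777 + 8×470 = 9976
ΔH = Σ(broken) − Σ(formed) = (4544 + 6D) − (9976) = −5432 + 6D
Setting this equal to −2558 kJ gives 6D = 2874, so D = 479 kJ/mol.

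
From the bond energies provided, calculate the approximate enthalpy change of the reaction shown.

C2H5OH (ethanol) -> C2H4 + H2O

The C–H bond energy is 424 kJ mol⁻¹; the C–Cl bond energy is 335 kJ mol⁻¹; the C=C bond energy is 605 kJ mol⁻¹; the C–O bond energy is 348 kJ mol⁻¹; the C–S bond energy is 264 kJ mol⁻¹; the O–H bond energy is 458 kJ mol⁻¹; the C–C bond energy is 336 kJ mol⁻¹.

ΔH ≈ +45 kJ

Bonds broken (reactants):
  C–C: 1 × 336 = 336
  C–H: 5 × 424 = 2120
  C–O: 1 × 348 = 348
  O–H: 1 × 458 = 458
  Σ(broken) = 3262 kJ
Bonds formed (products):
  C–H: 4 × 424 = 1696
  C=C: 1 × 605 = 605
  O–H: 2 × 458 = 916
  Σ(formed) = 3217 kJ
ΔH = Σ(broken) − Σ(formed) = 3262 − 3217 = +45 kJ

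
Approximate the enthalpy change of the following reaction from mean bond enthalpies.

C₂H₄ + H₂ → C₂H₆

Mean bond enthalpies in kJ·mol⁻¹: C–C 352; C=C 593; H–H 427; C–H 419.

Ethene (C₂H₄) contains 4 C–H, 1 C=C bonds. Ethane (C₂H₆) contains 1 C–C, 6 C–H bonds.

Bonds broken (reactants):
  C–H: 4 × 419 = 1676
  C=C: 1 × 593 = 593
  H–H: 1 × 427 = 427
  Σ(broken) = 2696 kJ
Bonds formed (products):
  C–C: 1 × 352 = 352
  C–H: 6 × 419 = 2514
  Σ(formed) = 2866 kJ
ΔH = Σ(broken) − Σ(formed) = 2696 − 2866 = −170 kJ

ΔH ≈ −170 kJ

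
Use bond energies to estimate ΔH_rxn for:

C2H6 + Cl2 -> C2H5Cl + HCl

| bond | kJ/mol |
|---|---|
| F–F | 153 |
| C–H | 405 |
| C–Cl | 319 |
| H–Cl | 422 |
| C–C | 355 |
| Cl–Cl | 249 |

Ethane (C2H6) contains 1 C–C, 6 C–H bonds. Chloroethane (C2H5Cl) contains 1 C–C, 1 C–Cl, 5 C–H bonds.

ΔH ≈ −87 kJ

Bonds broken (reactants):
  C–C: 1 × 355 = 355
  C–H: 6 × 405 = 2430
  Cl–Cl: 1 × 249 = 249
  Σ(broken) = 3034 kJ
Bonds formed (products):
  C–C: 1 × 355 = 355
  C–Cl: 1 × 319 = 319
  C–H: 5 × 405 = 2025
  H–Cl: 1 × 422 = 422
  Σ(formed) = 3121 kJ
ΔH = Σ(broken) − Σ(formed) = 3034 − 3121 = −87 kJ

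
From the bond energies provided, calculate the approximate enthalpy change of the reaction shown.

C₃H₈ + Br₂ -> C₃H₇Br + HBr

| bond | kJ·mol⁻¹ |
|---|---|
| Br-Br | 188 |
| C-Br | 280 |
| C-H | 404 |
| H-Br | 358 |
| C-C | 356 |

ΔH ≈ −46 kJ

Bonds broken (reactants):
  Br-Br: 1 × 188 = 188
  C-C: 2 × 356 = 712
  C-H: 8 × 404 = 3232
  Σ(broken) = 4132 kJ
Bonds formed (products):
  C-Br: 1 × 280 = 280
  C-C: 2 × 356 = 712
  C-H: 7 × 404 = 2828
  H-Br: 1 × 358 = 358
  Σ(formed) = 4178 kJ
ΔH = Σ(broken) − Σ(formed) = 4132 − 4178 = −46 kJ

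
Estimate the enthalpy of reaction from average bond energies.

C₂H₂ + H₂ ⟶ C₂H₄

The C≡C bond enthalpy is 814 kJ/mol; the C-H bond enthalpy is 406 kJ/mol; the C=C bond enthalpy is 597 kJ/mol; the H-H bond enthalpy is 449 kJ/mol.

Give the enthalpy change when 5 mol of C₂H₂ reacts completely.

ΔH = −730 kJ

Bonds broken (reactants):
  C≡C: 1 × 814 = 814
  C-H: 2 × 406 = 812
  H-H: 1 × 449 = 449
  Σ(broken) = 2075 kJ
Bonds formed (products):
  C-H: 4 × 406 = 1624
  C=C: 1 × 597 = 597
  Σ(formed) = 2221 kJ
ΔH = Σ(broken) − Σ(formed) = 2075 − 2221 = −146 kJ
For 5× the reaction as written: 5 × (−146) = −730 kJ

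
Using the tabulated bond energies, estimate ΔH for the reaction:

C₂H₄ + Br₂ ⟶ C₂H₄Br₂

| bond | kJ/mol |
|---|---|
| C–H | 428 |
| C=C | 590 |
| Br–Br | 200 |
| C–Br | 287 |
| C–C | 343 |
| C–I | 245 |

ΔH ≈ −127 kJ

Bonds broken (reactants):
  Br–Br: 1 × 200 = 200
  C–H: 4 × 428 = 1712
  C=C: 1 × 590 = 590
  Σ(broken) = 2502 kJ
Bonds formed (products):
  C–Br: 2 × 287 = 574
  C–C: 1 × 343 = 343
  C–H: 4 × 428 = 1712
  Σ(formed) = 2629 kJ
ΔH = Σ(broken) − Σ(formed) = 2502 − 2629 = −127 kJ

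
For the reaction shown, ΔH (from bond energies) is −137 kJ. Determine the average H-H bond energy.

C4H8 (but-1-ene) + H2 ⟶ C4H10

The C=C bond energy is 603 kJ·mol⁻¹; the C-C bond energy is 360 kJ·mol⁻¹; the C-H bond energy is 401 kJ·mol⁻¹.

D(H-H) ≈ 422 kJ/mol

Let D be the H-H bond energy.
Σ(broken) = 2×360 + 8×401 + 1×603 + 1×D = 4531 + D
Σ(formed) = 3×360 + 10×401 = 5090
ΔH = Σ(broken) − Σ(formed) = (4531 + D) − (5090) = −559 + D
Setting this equal to −137 kJ gives D = 422 kJ/mol.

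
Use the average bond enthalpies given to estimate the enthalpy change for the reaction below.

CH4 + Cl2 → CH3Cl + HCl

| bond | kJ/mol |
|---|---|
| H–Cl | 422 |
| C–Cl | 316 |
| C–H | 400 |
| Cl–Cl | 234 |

Bonds broken (reactants):
  C–H: 4 × 400 = 1600
  Cl–Cl: 1 × 234 = 234
  Σ(broken) = 1834 kJ
Bonds formed (products):
  C–Cl: 1 × 316 = 316
  C–H: 3 × 400 = 1200
  H–Cl: 1 × 422 = 422
  Σ(formed) = 1938 kJ
ΔH = Σ(broken) − Σ(formed) = 1834 − 1938 = −104 kJ

ΔH ≈ −104 kJ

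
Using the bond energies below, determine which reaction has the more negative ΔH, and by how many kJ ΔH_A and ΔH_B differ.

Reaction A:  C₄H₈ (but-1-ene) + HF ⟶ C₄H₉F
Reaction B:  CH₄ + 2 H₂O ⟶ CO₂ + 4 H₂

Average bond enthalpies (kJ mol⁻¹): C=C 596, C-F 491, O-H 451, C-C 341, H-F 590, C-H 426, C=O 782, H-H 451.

Reaction A:
  Bonds broken (reactants):
    C-C: 2 × 341 = 682
    C-H: 8 × 426 = 3408
    C=C: 1 × 596 = 596
    H-F: 1 × 590 = 590
    Σ(broken) = 5276 kJ
  Bonds formed (products):
    C-C: 3 × 341 = 1023
    C-F: 1 × 491 = 491
    C-H: 9 × 426 = 3834
    Σ(formed) = 5348 kJ
  ΔH_A = 5276 − 5348 = −72 kJ
Reaction B:
  Bonds broken (reactants):
    C-H: 4 × 426 = 1704
    O-H: 4 × 451 = 1804
    Σ(broken) = 3508 kJ
  Bonds formed (products):
    C=O: 2 × 782 = 1564
    H-H: 4 × 451 = 1804
    Σ(formed) = 3368 kJ
  ΔH_B = 3508 − 3368 = +140 kJ
ΔH_A − ΔH_B = −212 kJ, so reaction A has the more negative ΔH; |ΔH_A − ΔH_B| = 212 kJ.

Reaction A, by 212 kJ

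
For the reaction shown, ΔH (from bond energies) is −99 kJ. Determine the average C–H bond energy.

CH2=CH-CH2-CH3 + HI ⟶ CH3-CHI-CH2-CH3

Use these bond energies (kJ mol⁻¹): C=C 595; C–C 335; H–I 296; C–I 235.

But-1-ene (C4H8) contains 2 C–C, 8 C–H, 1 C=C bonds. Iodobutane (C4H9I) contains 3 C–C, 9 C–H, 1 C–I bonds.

Let D be the C–H bond energy.
Σ(broken) = 2×335 + 8×D + 1×595 + 1×296 = 1561 + 8D
Σ(formed) = 3×335 + 9×D + 1×235 = 1240 + 9D
ΔH = Σ(broken) − Σ(formed) = (1561 + 8D) − (1240 + 9D) = +321 − D
Setting this equal to −99 kJ gives D = 420 kJ/mol.

D(C–H) ≈ 420 kJ/mol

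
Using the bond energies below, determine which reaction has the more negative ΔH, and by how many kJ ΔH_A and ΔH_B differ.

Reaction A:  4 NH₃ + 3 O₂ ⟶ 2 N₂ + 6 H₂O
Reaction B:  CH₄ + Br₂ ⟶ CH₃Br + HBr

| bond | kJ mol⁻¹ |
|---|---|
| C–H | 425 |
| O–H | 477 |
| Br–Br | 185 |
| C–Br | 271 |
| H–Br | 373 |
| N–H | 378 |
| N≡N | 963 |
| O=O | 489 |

Reaction A, by 1613 kJ

Reaction A:
  Bonds broken (reactants):
    N–H: 12 × 378 = 4536
    O=O: 3 × 489 = 1467
    Σ(broken) = 6003 kJ
  Bonds formed (products):
    N≡N: 2 × 963 = 1926
    O–H: 12 × 477 = 5724
    Σ(formed) = 7650 kJ
  ΔH_A = 6003 − 7650 = −1647 kJ
Reaction B:
  Bonds broken (reactants):
    Br–Br: 1 × 185 = 185
    C–H: 4 × 425 = 1700
    Σ(broken) = 1885 kJ
  Bonds formed (products):
    C–Br: 1 × 271 = 271
    C–H: 3 × 425 = 1275
    H–Br: 1 × 373 = 373
    Σ(formed) = 1919 kJ
  ΔH_B = 1885 − 1919 = −34 kJ
ΔH_A − ΔH_B = −1613 kJ, so reaction A has the more negative ΔH; |ΔH_A − ΔH_B| = 1613 kJ.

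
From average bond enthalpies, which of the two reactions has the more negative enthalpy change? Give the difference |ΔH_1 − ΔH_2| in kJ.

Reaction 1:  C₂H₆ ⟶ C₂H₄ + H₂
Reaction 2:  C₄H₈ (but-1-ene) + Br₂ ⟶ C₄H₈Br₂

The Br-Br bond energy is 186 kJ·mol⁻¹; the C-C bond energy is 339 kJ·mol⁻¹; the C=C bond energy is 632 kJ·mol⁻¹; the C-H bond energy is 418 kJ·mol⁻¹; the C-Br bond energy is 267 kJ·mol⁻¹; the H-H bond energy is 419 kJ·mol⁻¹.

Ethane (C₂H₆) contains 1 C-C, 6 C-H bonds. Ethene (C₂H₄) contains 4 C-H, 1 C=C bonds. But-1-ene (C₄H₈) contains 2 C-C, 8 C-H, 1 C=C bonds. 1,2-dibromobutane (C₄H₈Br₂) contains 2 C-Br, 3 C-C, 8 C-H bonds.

Reaction 2, by 179 kJ

Reaction 1:
  Bonds broken (reactants):
    C-C: 1 × 339 = 339
    C-H: 6 × 418 = 2508
    Σ(broken) = 2847 kJ
  Bonds formed (products):
    C-H: 4 × 418 = 1672
    C=C: 1 × 632 = 632
    H-H: 1 × 419 = 419
    Σ(formed) = 2723 kJ
  ΔH_1 = 2847 − 2723 = +124 kJ
Reaction 2:
  Bonds broken (reactants):
    Br-Br: 1 × 186 = 186
    C-C: 2 × 339 = 678
    C-H: 8 × 418 = 3344
    C=C: 1 × 632 = 632
    Σ(broken) = 4840 kJ
  Bonds formed (products):
    C-Br: 2 × 267 = 534
    C-C: 3 × 339 = 1017
    C-H: 8 × 418 = 3344
    Σ(formed) = 4895 kJ
  ΔH_2 = 4840 − 4895 = −55 kJ
ΔH_1 − ΔH_2 = +179 kJ, so reaction 2 has the more negative ΔH; |ΔH_1 − ΔH_2| = 179 kJ.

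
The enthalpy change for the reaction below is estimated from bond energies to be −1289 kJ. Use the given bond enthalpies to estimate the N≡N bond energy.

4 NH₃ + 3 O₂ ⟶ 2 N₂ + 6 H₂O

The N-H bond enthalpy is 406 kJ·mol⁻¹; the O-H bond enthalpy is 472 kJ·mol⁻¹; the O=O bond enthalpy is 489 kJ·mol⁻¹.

D(N≡N) ≈ 982 kJ/mol

Let D be the N≡N bond energy.
Σ(broken) = 12×406 + 3×489 = 6339
Σ(formed) = 2×D + 12×472 = 5664 + 2D
ΔH = Σ(broken) − Σ(formed) = (6339) − (5664 + 2D) = +675 − 2D
Setting this equal to −1289 kJ gives 2D = 1964, so D = 982 kJ/mol.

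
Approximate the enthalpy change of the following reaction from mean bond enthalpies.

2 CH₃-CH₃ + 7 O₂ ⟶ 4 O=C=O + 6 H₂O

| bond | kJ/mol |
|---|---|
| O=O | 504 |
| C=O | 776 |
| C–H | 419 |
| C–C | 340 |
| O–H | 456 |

Bonds broken (reactants):
  C–C: 2 × 340 = 680
  C–H: 12 × 419 = 5028
  O=O: 7 × 504 = 3528
  Σ(broken) = 9236 kJ
Bonds formed (products):
  C=O: 8 × 776 = 6208
  O–H: 12 × 456 = 5472
  Σ(formed) = 11680 kJ
ΔH = Σ(broken) − Σ(formed) = 9236 − 11680 = −2444 kJ

ΔH ≈ −2444 kJ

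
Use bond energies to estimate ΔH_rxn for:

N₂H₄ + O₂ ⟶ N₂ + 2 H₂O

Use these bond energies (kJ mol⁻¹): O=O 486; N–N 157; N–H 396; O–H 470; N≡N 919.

Bonds broken (reactants):
  N–H: 4 × 396 = 1584
  N–N: 1 × 157 = 157
  O=O: 1 × 486 = 486
  Σ(broken) = 2227 kJ
Bonds formed (products):
  N≡N: 1 × 919 = 919
  O–H: 4 × 470 = 1880
  Σ(formed) = 2799 kJ
ΔH = Σ(broken) − Σ(formed) = 2227 − 2799 = −572 kJ

ΔH ≈ −572 kJ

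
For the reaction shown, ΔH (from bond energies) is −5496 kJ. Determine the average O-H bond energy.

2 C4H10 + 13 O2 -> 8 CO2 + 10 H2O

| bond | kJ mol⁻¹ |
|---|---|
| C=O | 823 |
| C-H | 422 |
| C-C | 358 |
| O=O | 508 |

Let D be the O-H bond energy.
Σ(broken) = 6×358 + 20×422 + 13×508 = 17192
Σ(formed) = 16×823 + 20×D = 13168 + 20D
ΔH = Σ(broken) − Σ(formed) = (17192) − (13168 + 20D) = +4024 − 20D
Setting this equal to −5496 kJ gives 20D = 9520, so D = 476 kJ/mol.

D(O-H) ≈ 476 kJ/mol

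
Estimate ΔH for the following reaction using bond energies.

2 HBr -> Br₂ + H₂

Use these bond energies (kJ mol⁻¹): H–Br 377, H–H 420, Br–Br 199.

Bonds broken (reactants):
  H–Br: 2 × 377 = 754
  Σ(broken) = 754 kJ
Bonds formed (products):
  Br–Br: 1 × 199 = 199
  H–H: 1 × 420 = 420
  Σ(formed) = 619 kJ
ΔH = Σ(broken) − Σ(formed) = 754 − 619 = +135 kJ

ΔH ≈ +135 kJ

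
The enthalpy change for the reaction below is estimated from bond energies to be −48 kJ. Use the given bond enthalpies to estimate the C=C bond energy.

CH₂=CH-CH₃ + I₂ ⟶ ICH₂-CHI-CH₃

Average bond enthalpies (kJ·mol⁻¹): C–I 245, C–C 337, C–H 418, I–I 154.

D(C=C) ≈ 625 kJ/mol

Let D be the C=C bond energy.
Σ(broken) = 1×337 + 6×418 + 1×D + 1×154 = 2999 + D
Σ(formed) = 2×337 + 6×418 + 2×245 = 3672
ΔH = Σ(broken) − Σ(formed) = (2999 + D) − (3672) = −673 + D
Setting this equal to −48 kJ gives D = 625 kJ/mol.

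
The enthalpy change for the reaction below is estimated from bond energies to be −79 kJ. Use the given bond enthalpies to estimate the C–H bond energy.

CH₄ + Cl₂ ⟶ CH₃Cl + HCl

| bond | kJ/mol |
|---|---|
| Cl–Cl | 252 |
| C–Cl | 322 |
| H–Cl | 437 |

Let D be the C–H bond energy.
Σ(broken) = 4×D + 1×252 = 252 + 4D
Σ(formed) = 1×322 + 3×D + 1×437 = 759 + 3D
ΔH = Σ(broken) − Σ(formed) = (252 + 4D) − (759 + 3D) = −507 + D
Setting this equal to −79 kJ gives D = 428 kJ/mol.

D(C–H) ≈ 428 kJ/mol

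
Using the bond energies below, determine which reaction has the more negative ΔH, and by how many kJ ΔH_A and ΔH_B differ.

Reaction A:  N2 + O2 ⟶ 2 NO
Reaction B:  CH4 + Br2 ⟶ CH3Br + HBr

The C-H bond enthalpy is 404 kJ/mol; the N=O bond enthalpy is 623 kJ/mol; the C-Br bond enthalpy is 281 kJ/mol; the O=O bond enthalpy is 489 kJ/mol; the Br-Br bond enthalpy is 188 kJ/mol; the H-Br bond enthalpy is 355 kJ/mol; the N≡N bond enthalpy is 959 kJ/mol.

Reaction B, by 246 kJ

Reaction A:
  Bonds broken (reactants):
    N≡N: 1 × 959 = 959
    O=O: 1 × 489 = 489
    Σ(broken) = 1448 kJ
  Bonds formed (products):
    N=O: 2 × 623 = 1246
    Σ(formed) = 1246 kJ
  ΔH_A = 1448 − 1246 = +202 kJ
Reaction B:
  Bonds broken (reactants):
    Br-Br: 1 × 188 = 188
    C-H: 4 × 404 = 1616
    Σ(broken) = 1804 kJ
  Bonds formed (products):
    C-Br: 1 × 281 = 281
    C-H: 3 × 404 = 1212
    H-Br: 1 × 355 = 355
    Σ(formed) = 1848 kJ
  ΔH_B = 1804 − 1848 = −44 kJ
ΔH_A − ΔH_B = +246 kJ, so reaction B has the more negative ΔH; |ΔH_A − ΔH_B| = 246 kJ.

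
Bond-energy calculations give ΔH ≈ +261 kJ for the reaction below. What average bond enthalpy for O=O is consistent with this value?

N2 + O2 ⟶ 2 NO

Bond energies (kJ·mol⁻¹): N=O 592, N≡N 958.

Let D be the O=O bond energy.
Σ(broken) = 1×958 + 1×D = 958 + D
Σ(formed) = 2×592 = 1184
ΔH = Σ(broken) − Σ(formed) = (958 + D) − (1184) = −226 + D
Setting this equal to +261 kJ gives D = 487 kJ/mol.

D(O=O) ≈ 487 kJ/mol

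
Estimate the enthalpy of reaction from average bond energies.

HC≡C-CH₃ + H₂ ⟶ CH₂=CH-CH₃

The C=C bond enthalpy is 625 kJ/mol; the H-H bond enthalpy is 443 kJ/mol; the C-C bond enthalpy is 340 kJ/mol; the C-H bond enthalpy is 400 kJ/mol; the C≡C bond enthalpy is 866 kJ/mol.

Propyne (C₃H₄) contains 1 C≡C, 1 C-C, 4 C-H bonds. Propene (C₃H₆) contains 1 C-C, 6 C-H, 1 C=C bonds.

Bonds broken (reactants):
  C≡C: 1 × 866 = 866
  C-C: 1 × 340 = 340
  C-H: 4 × 400 = 1600
  H-H: 1 × 443 = 443
  Σ(broken) = 3249 kJ
Bonds formed (products):
  C-C: 1 × 340 = 340
  C-H: 6 × 400 = 2400
  C=C: 1 × 625 = 625
  Σ(formed) = 3365 kJ
ΔH = Σ(broken) − Σ(formed) = 3249 − 3365 = −116 kJ

ΔH ≈ −116 kJ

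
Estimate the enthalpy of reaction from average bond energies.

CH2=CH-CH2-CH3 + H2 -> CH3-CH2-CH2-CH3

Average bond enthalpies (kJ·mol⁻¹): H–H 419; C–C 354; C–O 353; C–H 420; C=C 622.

ΔH ≈ −153 kJ

Bonds broken (reactants):
  C–C: 2 × 354 = 708
  C–H: 8 × 420 = 3360
  C=C: 1 × 622 = 622
  H–H: 1 × 419 = 419
  Σ(broken) = 5109 kJ
Bonds formed (products):
  C–C: 3 × 354 = 1062
  C–H: 10 × 420 = 4200
  Σ(formed) = 5262 kJ
ΔH = Σ(broken) − Σ(formed) = 5109 − 5262 = −153 kJ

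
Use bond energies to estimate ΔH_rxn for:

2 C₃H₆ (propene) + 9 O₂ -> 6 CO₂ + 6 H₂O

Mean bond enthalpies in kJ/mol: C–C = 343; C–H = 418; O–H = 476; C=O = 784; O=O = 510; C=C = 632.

ΔH ≈ −3564 kJ

Bonds broken (reactants):
  C–C: 2 × 343 = 686
  C–H: 12 × 418 = 5016
  C=C: 2 × 632 = 1264
  O=O: 9 × 510 = 4590
  Σ(broken) = 11556 kJ
Bonds formed (products):
  C=O: 12 × 784 = 9408
  O–H: 12 × 476 = 5712
  Σ(formed) = 15120 kJ
ΔH = Σ(broken) − Σ(formed) = 11556 − 15120 = −3564 kJ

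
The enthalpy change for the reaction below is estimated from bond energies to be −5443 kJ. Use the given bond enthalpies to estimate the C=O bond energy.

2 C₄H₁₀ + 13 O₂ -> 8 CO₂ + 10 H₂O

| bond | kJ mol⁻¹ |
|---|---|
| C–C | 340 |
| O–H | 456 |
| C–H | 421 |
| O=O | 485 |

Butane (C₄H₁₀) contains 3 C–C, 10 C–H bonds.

Let D be the C=O bond energy.
Σ(broken) = 6×340 + 20×421 + 13×485 = 16765
Σ(formed) = 16×D + 20×456 = 9120 + 16D
ΔH = Σ(broken) − Σ(formed) = (16765) − (9120 + 16D) = +7645 − 16D
Setting this equal to −5443 kJ gives 16D = 13088, so D = 818 kJ/mol.

D(C=O) ≈ 818 kJ/mol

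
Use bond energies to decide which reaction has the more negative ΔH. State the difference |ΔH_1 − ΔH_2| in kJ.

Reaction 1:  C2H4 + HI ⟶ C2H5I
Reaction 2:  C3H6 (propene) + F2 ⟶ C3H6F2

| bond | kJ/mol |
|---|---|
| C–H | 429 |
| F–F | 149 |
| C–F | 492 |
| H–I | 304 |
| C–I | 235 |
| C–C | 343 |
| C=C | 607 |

Reaction 1:
  Bonds broken (reactants):
    C–H: 4 × 429 = 1716
    C=C: 1 × 607 = 607
    H–I: 1 × 304 = 304
    Σ(broken) = 2627 kJ
  Bonds formed (products):
    C–C: 1 × 343 = 343
    C–H: 5 × 429 = 2145
    C–I: 1 × 235 = 235
    Σ(formed) = 2723 kJ
  ΔH_1 = 2627 − 2723 = −96 kJ
Reaction 2:
  Bonds broken (reactants):
    C–C: 1 × 343 = 343
    C–H: 6 × 429 = 2574
    C=C: 1 × 607 = 607
    F–F: 1 × 149 = 149
    Σ(broken) = 3673 kJ
  Bonds formed (products):
    C–C: 2 × 343 = 686
    C–F: 2 × 492 = 984
    C–H: 6 × 429 = 2574
    Σ(formed) = 4244 kJ
  ΔH_2 = 3673 − 4244 = −571 kJ
ΔH_1 − ΔH_2 = +475 kJ, so reaction 2 has the more negative ΔH; |ΔH_1 − ΔH_2| = 475 kJ.

Reaction 2, by 475 kJ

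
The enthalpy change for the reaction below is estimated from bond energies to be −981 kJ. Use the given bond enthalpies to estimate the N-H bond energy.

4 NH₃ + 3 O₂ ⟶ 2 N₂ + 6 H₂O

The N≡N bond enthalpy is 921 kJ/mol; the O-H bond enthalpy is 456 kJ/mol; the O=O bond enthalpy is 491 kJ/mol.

D(N-H) ≈ 405 kJ/mol

Let D be the N-H bond energy.
Σ(broken) = 12×D + 3×491 = 1473 + 12D
Σ(formed) = 2×921 + 12×456 = 7314
ΔH = Σ(broken) − Σ(formed) = (1473 + 12D) − (7314) = −5841 + 12D
Setting this equal to −981 kJ gives 12D = 4860, so D = 405 kJ/mol.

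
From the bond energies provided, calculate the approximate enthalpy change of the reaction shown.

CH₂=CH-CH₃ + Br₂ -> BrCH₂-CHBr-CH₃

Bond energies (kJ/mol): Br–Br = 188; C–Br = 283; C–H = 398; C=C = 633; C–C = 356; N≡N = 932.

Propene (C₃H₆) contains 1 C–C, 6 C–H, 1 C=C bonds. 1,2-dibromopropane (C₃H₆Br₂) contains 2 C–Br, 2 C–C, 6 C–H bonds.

Bonds broken (reactants):
  Br–Br: 1 × 188 = 188
  C–C: 1 × 356 = 356
  C–H: 6 × 398 = 2388
  C=C: 1 × 633 = 633
  Σ(broken) = 3565 kJ
Bonds formed (products):
  C–Br: 2 × 283 = 566
  C–C: 2 × 356 = 712
  C–H: 6 × 398 = 2388
  Σ(formed) = 3666 kJ
ΔH = Σ(broken) − Σ(formed) = 3565 − 3666 = −101 kJ

ΔH ≈ −101 kJ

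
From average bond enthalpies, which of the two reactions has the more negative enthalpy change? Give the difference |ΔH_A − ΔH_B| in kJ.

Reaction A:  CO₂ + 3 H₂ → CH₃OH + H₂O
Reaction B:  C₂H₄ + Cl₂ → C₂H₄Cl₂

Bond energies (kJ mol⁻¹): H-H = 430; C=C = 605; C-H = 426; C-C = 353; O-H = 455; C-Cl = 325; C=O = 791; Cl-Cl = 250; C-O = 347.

Reaction B, by 30 kJ

Reaction A:
  Bonds broken (reactants):
    C=O: 2 × 791 = 1582
    H-H: 3 × 430 = 1290
    Σ(broken) = 2872 kJ
  Bonds formed (products):
    C-H: 3 × 426 = 1278
    C-O: 1 × 347 = 347
    O-H: 3 × 455 = 1365
    Σ(formed) = 2990 kJ
  ΔH_A = 2872 − 2990 = −118 kJ
Reaction B:
  Bonds broken (reactants):
    C-H: 4 × 426 = 1704
    C=C: 1 × 605 = 605
    Cl-Cl: 1 × 250 = 250
    Σ(broken) = 2559 kJ
  Bonds formed (products):
    C-C: 1 × 353 = 353
    C-Cl: 2 × 325 = 650
    C-H: 4 × 426 = 1704
    Σ(formed) = 2707 kJ
  ΔH_B = 2559 − 2707 = −148 kJ
ΔH_A − ΔH_B = +30 kJ, so reaction B has the more negative ΔH; |ΔH_A − ΔH_B| = 30 kJ.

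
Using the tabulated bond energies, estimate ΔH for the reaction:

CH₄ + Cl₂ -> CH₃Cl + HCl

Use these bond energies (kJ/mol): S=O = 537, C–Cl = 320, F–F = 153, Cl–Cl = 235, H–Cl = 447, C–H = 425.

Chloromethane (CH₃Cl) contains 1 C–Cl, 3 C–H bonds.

ΔH ≈ −107 kJ

Bonds broken (reactants):
  C–H: 4 × 425 = 1700
  Cl–Cl: 1 × 235 = 235
  Σ(broken) = 1935 kJ
Bonds formed (products):
  C–Cl: 1 × 320 = 320
  C–H: 3 × 425 = 1275
  H–Cl: 1 × 447 = 447
  Σ(formed) = 2042 kJ
ΔH = Σ(broken) − Σ(formed) = 1935 − 2042 = −107 kJ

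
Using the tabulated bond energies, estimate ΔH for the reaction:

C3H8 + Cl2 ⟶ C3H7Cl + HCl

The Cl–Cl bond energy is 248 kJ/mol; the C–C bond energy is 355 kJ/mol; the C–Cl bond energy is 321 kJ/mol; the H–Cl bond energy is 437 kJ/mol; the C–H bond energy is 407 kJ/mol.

ΔH ≈ −103 kJ

Bonds broken (reactants):
  C–C: 2 × 355 = 710
  C–H: 8 × 407 = 3256
  Cl–Cl: 1 × 248 = 248
  Σ(broken) = 4214 kJ
Bonds formed (products):
  C–C: 2 × 355 = 710
  C–Cl: 1 × 321 = 321
  C–H: 7 × 407 = 2849
  H–Cl: 1 × 437 = 437
  Σ(formed) = 4317 kJ
ΔH = Σ(broken) − Σ(formed) = 4214 − 4317 = −103 kJ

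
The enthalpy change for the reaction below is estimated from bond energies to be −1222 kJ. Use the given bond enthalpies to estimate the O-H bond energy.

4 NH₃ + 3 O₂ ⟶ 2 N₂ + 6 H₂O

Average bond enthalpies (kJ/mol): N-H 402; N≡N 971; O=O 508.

Let D be the O-H bond energy.
Σ(broken) = 12×402 + 3×508 = 6348
Σ(formed) = 2×971 + 12×D = 1942 + 12D
ΔH = Σ(broken) − Σ(formed) = (6348) − (1942 + 12D) = +4406 − 12D
Setting this equal to −1222 kJ gives 12D = 5628, so D = 469 kJ/mol.

D(O-H) ≈ 469 kJ/mol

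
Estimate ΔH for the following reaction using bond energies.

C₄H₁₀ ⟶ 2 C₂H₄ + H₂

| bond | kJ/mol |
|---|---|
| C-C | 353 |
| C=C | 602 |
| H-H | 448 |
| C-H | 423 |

ΔH ≈ +253 kJ

Bonds broken (reactants):
  C-C: 3 × 353 = 1059
  C-H: 10 × 423 = 4230
  Σ(broken) = 5289 kJ
Bonds formed (products):
  C-H: 8 × 423 = 3384
  C=C: 2 × 602 = 1204
  H-H: 1 × 448 = 448
  Σ(formed) = 5036 kJ
ΔH = Σ(broken) − Σ(formed) = 5289 − 5036 = +253 kJ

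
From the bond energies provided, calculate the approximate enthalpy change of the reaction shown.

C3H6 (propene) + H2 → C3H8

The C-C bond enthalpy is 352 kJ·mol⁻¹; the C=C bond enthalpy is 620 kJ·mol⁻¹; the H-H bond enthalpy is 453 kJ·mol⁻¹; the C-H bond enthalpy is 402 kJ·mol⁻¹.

ΔH ≈ −83 kJ

Bonds broken (reactants):
  C-C: 1 × 352 = 352
  C-H: 6 × 402 = 2412
  C=C: 1 × 620 = 620
  H-H: 1 × 453 = 453
  Σ(broken) = 3837 kJ
Bonds formed (products):
  C-C: 2 × 352 = 704
  C-H: 8 × 402 = 3216
  Σ(formed) = 3920 kJ
ΔH = Σ(broken) − Σ(formed) = 3837 − 3920 = −83 kJ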